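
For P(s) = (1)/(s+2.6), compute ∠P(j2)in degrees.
Substitute s = j*2: P(j2) = 0.241636 - 0.185874j.
∠P(j2) = atan2(Im, Re) = atan2(-0.185874, 0.241636) = -37.57°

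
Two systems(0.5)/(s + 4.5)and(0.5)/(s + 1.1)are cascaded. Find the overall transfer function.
Series: H = H₁ · H₂ = (n₁·n₂)/(d₁·d₂).
Num: n₁·n₂ = 0.25. Den: d₁·d₂ = s^2 + 5.6*s + 4.95.
H(s) = (0.25)/(s^2 + 5.6*s + 4.95)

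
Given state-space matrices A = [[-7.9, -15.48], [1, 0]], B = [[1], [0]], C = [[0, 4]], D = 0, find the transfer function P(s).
P(s) = C(sI - A)⁻¹B + D.
Characteristic polynomial det(sI - A) = s^2 + 7.9*s + 15.48.
Numerator from C·adj(sI-A)·B + D·det(sI-A) = 4.
P(s) = (4)/(s^2 + 7.9*s + 15.48)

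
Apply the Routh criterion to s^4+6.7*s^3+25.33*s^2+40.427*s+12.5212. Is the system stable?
Routh array:
s^4: [1, 25.33, 12.5212]; s^3: [6.7, 40.427]; s^2: [19.2961, 12.5212]; s^1: [36.0794]; s^0: [12.5212]
First column: [1, 6.7, 19.2961, 36.0794, 12.5212]. Sign changes = 0.
Yes, stable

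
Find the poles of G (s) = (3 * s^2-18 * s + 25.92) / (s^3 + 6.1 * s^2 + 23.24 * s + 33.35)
Set denominator = 0: s^3 + 6.1*s^2 + 23.24*s + 33.35 = (s + 2.3)(s^2 + 3.8*s + 14.5) = 0 → Poles: -1.9 + 3.3j, -1.9 - 3.3j, -2.3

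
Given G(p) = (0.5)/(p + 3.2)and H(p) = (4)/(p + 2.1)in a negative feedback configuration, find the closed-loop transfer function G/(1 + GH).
Closed-loop T = G/(1+GH).
Numerator: G_num * H_den = 0.5*p + 1.05.
Denominator: G_den * H_den + G_num * H_num = (p^2 + 5.3*p + 6.72) + (2) = p^2 + 5.3*p + 8.72.
T(p) = (0.5*p + 1.05)/(p^2 + 5.3*p + 8.72)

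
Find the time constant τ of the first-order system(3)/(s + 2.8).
First-order system: τ = -1/pole. Pole = -2.8. τ = -1/(-2.8) = 0.3571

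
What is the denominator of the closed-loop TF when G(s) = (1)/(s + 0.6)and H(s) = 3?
Characteristic poly = G_den * H_den + G_num * H_num = (s + 0.6) + (3) = s + 3.6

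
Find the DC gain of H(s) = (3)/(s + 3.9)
DC gain = H(0) = num(0)/den(0) = 3/3.9 = 0.7692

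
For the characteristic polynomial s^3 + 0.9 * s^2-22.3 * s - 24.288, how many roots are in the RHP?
s^3 + 0.9*s^2 - 22.3*s - 24.288 = (s - 4.8)(s + 4.6)(s + 1.1). Poles: -1.1, -4.6, 4.8. RHP poles (Re>0): 1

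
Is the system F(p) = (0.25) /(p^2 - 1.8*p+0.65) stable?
Denominator: p^2 - 1.8*p + 0.65 = (p - 1.3)(p - 0.5). Poles: 0.5, 1.3. All Re(p)<0: No (unstable)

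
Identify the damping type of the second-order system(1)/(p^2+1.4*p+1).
Standard form: ωn²/(p²+2ζωn·p+ωn²) gives ωn=1, ζ=0.7.
Underdamped (ζ = 0.7 < 1)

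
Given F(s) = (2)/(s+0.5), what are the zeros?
Numerator is a nonzero constant (2) → Zeros: none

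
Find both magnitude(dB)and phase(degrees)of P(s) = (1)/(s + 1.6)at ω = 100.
Substitute s = j*100: P(j100) = 0.000159959 - 0.00999744j.
|P| = 20*log₁₀(sqrt(Re²+Im²)) = -40.00 dB.
∠P = atan2(Im, Re) = -89.08°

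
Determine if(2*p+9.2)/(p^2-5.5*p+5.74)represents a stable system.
Denominator: p^2 - 5.5*p + 5.74 = (p - 4.1)(p - 1.4). Poles: 1.4, 4.1. All Re(p)<0: No (unstable)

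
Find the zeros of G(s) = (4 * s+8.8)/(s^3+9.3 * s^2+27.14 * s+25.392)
Set numerator = 0: 4*s + 8.8 = 0 → Zeros: -2.2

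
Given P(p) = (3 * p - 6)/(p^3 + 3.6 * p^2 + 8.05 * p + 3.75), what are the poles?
Set denominator = 0: p^3 + 3.6*p^2 + 8.05*p + 3.75 = (p + 0.6)(p^2 + 3*p + 6.25) = 0 → Poles: -0.6, -1.5 + 2j, -1.5 - 2j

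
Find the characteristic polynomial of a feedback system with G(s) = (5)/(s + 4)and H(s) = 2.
Characteristic poly = G_den * H_den + G_num * H_num = (s + 4) + (10) = s + 14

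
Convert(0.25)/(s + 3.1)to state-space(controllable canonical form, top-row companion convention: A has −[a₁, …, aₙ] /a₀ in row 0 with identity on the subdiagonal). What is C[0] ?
Reachable canonical form: C = numerator coefficients (right-aligned, zero-padded to length n).
num = 0.25, C = [[0.25]].
C[0] = 0.25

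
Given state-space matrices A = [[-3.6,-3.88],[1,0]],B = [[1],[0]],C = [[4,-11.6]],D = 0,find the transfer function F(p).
F(p) = C(pI - A)⁻¹B + D.
Characteristic polynomial det(pI - A) = p^2 + 3.6*p + 3.88.
Numerator from C·adj(pI-A)·B + D·det(pI-A) = 4*p - 11.6.
F(p) = (4*p - 11.6)/(p^2 + 3.6*p + 3.88)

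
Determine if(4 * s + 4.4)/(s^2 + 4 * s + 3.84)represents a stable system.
Denominator: s^2 + 4*s + 3.84 = (s + 1.6)(s + 2.4). Poles: -1.6, -2.4. All Re(p)<0: Yes (stable)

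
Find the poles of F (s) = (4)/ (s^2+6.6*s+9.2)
Set denominator = 0: s^2 + 6.6*s + 9.2 = (s + 2)(s + 4.6) = 0 → Poles: -2, -4.6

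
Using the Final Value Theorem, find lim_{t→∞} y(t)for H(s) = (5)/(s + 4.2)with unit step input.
FVT: lim_{t→∞} y(t) = lim_{s→0} s*Y(s) where Y(s) = H(s)/s.
= lim_{s→0} H(s) = H(0) = num(0)/den(0) = 5/4.2 = 1.19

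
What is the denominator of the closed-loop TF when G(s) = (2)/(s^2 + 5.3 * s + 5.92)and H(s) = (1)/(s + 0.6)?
Characteristic poly = G_den * H_den + G_num * H_num = (s^3 + 5.9*s^2 + 9.1*s + 3.552) + (2) = s^3 + 5.9*s^2 + 9.1*s + 5.552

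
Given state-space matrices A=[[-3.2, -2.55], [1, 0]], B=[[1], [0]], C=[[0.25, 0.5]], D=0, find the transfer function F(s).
F(s) = C(sI - A)⁻¹B + D.
Characteristic polynomial det(sI - A) = s^2 + 3.2*s + 2.55.
Numerator from C·adj(sI-A)·B + D·det(sI-A) = 0.25*s + 0.5.
F(s) = (0.25*s + 0.5)/(s^2 + 3.2*s + 2.55)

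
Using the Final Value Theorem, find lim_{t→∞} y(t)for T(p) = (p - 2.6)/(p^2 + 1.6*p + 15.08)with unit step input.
FVT: lim_{t→∞} y(t) = lim_{p→0} p*Y(p) where Y(p) = T(p)/p.
= lim_{p→0} T(p) = T(0) = num(0)/den(0) = -2.6/15.08 = -0.1724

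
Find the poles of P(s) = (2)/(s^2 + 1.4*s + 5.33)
Set denominator = 0: s^2 + 1.4*s + 5.33 = 0 → Poles: -0.7 + 2.2j, -0.7 - 2.2j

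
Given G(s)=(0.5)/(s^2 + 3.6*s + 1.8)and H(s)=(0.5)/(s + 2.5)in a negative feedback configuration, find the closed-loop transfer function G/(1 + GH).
Closed-loop T = G/(1+GH).
Numerator: G_num * H_den = 0.5*s + 1.25.
Denominator: G_den * H_den + G_num * H_num = (s^3 + 6.1*s^2 + 10.8*s + 4.5) + (0.25) = s^3 + 6.1*s^2 + 10.8*s + 4.75.
T(s) = (0.5*s + 1.25)/(s^3 + 6.1*s^2 + 10.8*s + 4.75)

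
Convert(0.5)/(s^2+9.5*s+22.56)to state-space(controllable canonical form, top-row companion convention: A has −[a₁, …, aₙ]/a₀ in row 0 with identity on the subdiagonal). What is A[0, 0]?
Reachable canonical form for den = s^2 + 9.5*s + 22.56: top row of A = -[a₁,a₂,...,aₙ]/a₀, ones on the subdiagonal, zeros elsewhere.
A = [[-9.5, -22.56], [1, 0]].
A[0,0] = -9.5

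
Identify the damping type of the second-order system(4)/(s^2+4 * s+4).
Standard form: ωn²/(s²+2ζωn·s+ωn²) gives ωn=2, ζ=1.
Critically damped (ζ = 1)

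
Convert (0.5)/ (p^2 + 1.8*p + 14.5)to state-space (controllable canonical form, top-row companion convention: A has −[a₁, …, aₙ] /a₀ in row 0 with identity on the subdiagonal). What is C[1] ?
Reachable canonical form: C = numerator coefficients (right-aligned, zero-padded to length n).
num = 0.5, C = [[0, 0.5]].
C[1] = 0.5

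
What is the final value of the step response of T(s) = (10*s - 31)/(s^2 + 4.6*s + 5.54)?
FVT: lim_{t→∞} y(t) = lim_{s→0} s*Y(s) where Y(s) = T(s)/s.
= lim_{s→0} T(s) = T(0) = num(0)/den(0) = -31/5.54 = -5.596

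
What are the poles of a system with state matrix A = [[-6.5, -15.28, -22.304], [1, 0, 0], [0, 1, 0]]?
Eigenvalues solve det(λI - A) = 0.
Characteristic polynomial: λ^3 + 6.5*λ^2 + 15.28*λ + 22.304 = 0.
Factor: (λ + 4.1)(λ^2 + 2.4*λ + 5.44) = 0.
Roots: -1.2 + 2j, -1.2 - 2j, -4.1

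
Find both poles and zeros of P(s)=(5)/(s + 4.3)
Set denominator = 0: s + 4.3 = 0 → Poles: -4.3
Numerator is a nonzero constant (5) → Zeros: none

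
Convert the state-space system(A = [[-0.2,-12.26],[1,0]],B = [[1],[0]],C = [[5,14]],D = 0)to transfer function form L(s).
L(s) = C(sI - A)⁻¹B + D.
Characteristic polynomial det(sI - A) = s^2 + 0.2*s + 12.26.
Numerator from C·adj(sI-A)·B + D·det(sI-A) = 5*s + 14.
L(s) = (5*s + 14)/(s^2 + 0.2*s + 12.26)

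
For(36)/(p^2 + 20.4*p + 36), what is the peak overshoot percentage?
Standard form: ωn²/(p²+2ζωn·p+ωn²) → ωn = 6, ζ = 1.7.
ζ ≥ 1, so the response is non-oscillatory: peak overshoot = 0%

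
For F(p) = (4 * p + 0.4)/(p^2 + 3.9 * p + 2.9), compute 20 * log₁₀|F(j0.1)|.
Substitute p = j*0.1: F(j0.1) = 0.154277 + 0.117589j.
|F(j0.1)| = sqrt(Re² + Im²) = 0.194.
20*log₁₀(0.194) = -14.24 dB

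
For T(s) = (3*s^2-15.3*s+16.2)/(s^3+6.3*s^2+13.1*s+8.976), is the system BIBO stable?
Denominator: s^3 + 6.3*s^2 + 13.1*s + 8.976 = (s + 1.7)(s + 2.2)(s + 2.4). Poles: -1.7, -2.2, -2.4. All Re(p)<0: Yes (stable)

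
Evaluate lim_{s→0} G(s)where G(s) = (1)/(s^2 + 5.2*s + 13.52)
DC gain = G(0) = num(0)/den(0) = 1/13.52 = 0.07396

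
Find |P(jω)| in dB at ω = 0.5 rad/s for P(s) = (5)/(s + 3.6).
Substitute s = j*0.5: P(j0.5) = 1.3626 - 0.189251j.
|P(j0.5)| = sqrt(Re² + Im²) = 1.376.
20*log₁₀(1.376) = 2.77 dB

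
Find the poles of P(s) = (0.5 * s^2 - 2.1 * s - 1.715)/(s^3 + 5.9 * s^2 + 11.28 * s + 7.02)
Set denominator = 0: s^3 + 5.9*s^2 + 11.28*s + 7.02 = (s + 1.5)(s + 2.6)(s + 1.8) = 0 → Poles: -1.5, -1.8, -2.6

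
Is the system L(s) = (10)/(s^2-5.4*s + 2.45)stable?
Denominator: s^2 - 5.4*s + 2.45 = (s - 0.5)(s - 4.9). Poles: 0.5, 4.9. All Re(p)<0: No (unstable)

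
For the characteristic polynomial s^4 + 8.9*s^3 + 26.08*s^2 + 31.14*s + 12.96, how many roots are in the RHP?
s^4 + 8.9*s^3 + 26.08*s^2 + 31.14*s + 12.96 = (s + 1.8)(s + 1)(s + 1.6)(s + 4.5). Poles: -1, -1.6, -1.8, -4.5. RHP poles (Re>0): 0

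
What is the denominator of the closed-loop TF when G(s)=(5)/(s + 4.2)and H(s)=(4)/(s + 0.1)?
Characteristic poly = G_den * H_den + G_num * H_num = (s^2 + 4.3*s + 0.42) + (20) = s^2 + 4.3*s + 20.42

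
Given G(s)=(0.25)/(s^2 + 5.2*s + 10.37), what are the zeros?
Numerator is a nonzero constant (0.25) → Zeros: none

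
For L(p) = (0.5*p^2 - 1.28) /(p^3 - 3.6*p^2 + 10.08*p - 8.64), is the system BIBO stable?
Denominator: p^3 - 3.6*p^2 + 10.08*p - 8.64 = (p - 1.2)(p^2 - 2.4*p + 7.2). Poles: 1.2, 1.2 + 2.4j, 1.2 - 2.4j. All Re(p)<0: No (unstable)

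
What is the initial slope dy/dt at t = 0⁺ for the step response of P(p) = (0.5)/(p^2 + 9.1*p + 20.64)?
IVT: y'(0⁺) = lim_{p→∞} p²·Y(p) = lim_{p→∞} p·P(p).
deg(num) = 0, deg(den) = 2, relative degree = 2 ≥ 2, so p·P(p) → 0. Initial slope = 0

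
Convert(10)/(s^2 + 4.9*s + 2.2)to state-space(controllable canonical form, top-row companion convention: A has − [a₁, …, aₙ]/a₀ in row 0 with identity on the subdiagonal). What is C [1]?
Reachable canonical form: C = numerator coefficients (right-aligned, zero-padded to length n).
num = 10, C = [[0, 10]].
C[1] = 10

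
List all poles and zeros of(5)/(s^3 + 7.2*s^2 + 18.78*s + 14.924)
Set denominator = 0: s^3 + 7.2*s^2 + 18.78*s + 14.924 = (s + 1.4)(s^2 + 5.8*s + 10.66) = 0 → Poles: -1.4, -2.9 + 1.5j, -2.9 - 1.5j
Numerator is a nonzero constant (5) → Zeros: none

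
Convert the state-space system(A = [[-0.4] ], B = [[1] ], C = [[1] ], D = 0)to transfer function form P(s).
P(s) = C(sI - A)⁻¹B + D.
Characteristic polynomial det(sI - A) = s + 0.4.
Numerator from C·adj(sI-A)·B + D·det(sI-A) = 1.
P(s) = (1)/(s + 0.4)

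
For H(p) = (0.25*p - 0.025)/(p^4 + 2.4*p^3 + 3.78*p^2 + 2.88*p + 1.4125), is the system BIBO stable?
Denominator: p^4 + 2.4*p^3 + 3.78*p^2 + 2.88*p + 1.4125 = (p^2 + p + 1.25)(p^2 + 1.4*p + 1.13). Poles: -0.5 + 1j, -0.5 - 1j, -0.7 + 0.8j, -0.7 - 0.8j. All Re(p)<0: Yes (stable)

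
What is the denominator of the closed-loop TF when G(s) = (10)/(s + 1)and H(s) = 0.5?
Characteristic poly = G_den * H_den + G_num * H_num = (s + 1) + (5) = s + 6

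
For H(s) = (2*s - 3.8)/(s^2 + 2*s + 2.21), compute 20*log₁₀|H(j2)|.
Substitute s = j*2: H(j2) = 1.18735 + 0.418661j.
|H(j2)| = sqrt(Re² + Im²) = 1.259.
20*log₁₀(1.259) = 2.00 dB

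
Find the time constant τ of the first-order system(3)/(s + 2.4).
First-order system: τ = -1/pole. Pole = -2.4. τ = -1/(-2.4) = 0.4167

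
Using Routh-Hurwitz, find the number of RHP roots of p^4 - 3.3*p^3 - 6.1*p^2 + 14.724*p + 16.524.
Routh array:
p^4: [1, -6.1, 16.524]; p^3: [-3.3, 14.724]; p^2: [-1.63818, 16.524]; p^1: [-18.5624]; p^0: [16.524]
First column: [1, -3.3, -1.63818, -18.5624, 16.524]. Sign changes = RHP roots = 2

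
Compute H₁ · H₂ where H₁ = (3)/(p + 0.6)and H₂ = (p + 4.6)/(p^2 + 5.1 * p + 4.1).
Series: H = H₁ · H₂ = (n₁·n₂)/(d₁·d₂).
Num: n₁·n₂ = 3*p + 13.8. Den: d₁·d₂ = p^3 + 5.7*p^2 + 7.16*p + 2.46.
H(p) = (3*p + 13.8)/(p^3 + 5.7*p^2 + 7.16*p + 2.46)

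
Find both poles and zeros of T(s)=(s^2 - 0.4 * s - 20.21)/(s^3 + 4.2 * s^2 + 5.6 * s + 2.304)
Set denominator = 0: s^3 + 4.2*s^2 + 5.6*s + 2.304 = (s + 1.6)(s + 0.8)(s + 1.8) = 0 → Poles: -0.8, -1.6, -1.8
Set numerator = 0: s^2 - 0.4*s - 20.21 = (s + 4.3)(s - 4.7) = 0 → Zeros: -4.3, 4.7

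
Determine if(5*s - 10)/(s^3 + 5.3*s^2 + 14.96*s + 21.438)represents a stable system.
Denominator: s^3 + 5.3*s^2 + 14.96*s + 21.438 = (s + 2.7)(s^2 + 2.6*s + 7.94). Poles: -1.3 + 2.5j, -1.3 - 2.5j, -2.7. All Re(p)<0: Yes (stable)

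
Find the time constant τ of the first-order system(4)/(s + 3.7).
First-order system: τ = -1/pole. Pole = -3.7. τ = -1/(-3.7) = 0.2703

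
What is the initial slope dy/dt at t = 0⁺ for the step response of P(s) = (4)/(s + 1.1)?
IVT: y'(0⁺) = lim_{s→∞} s²·Y(s) = lim_{s→∞} s·P(s).
deg(num) = 0, deg(den) = 1, relative degree = 1, so s·P(s) → (leading num)/(leading den) = 4/1 = 4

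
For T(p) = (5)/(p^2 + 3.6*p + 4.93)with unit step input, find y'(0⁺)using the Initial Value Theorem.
IVT: y'(0⁺) = lim_{p→∞} p²·Y(p) = lim_{p→∞} p·T(p).
deg(num) = 0, deg(den) = 2, relative degree = 2 ≥ 2, so p·T(p) → 0. Initial slope = 0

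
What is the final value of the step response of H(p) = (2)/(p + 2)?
FVT: lim_{t→∞} y(t) = lim_{p→0} p*Y(p) where Y(p) = H(p)/p.
= lim_{p→0} H(p) = H(0) = num(0)/den(0) = 2/2 = 1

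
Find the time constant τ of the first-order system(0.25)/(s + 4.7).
First-order system: τ = -1/pole. Pole = -4.7. τ = -1/(-4.7) = 0.2128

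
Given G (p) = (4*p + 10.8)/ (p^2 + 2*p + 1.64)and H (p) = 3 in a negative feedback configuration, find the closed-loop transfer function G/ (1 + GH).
Closed-loop T = G/(1+GH).
Numerator: G_num * H_den = 4*p + 10.8.
Denominator: G_den * H_den + G_num * H_num = (p^2 + 2*p + 1.64) + (12*p + 32.4) = p^2 + 14*p + 34.04.
T(p) = (4*p + 10.8)/(p^2 + 14*p + 34.04)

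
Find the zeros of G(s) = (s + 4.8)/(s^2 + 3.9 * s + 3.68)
Set numerator = 0: s + 4.8 = 0 → Zeros: -4.8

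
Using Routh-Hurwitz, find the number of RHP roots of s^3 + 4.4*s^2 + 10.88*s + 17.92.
Routh array:
s^3: [1, 10.88]; s^2: [4.4, 17.92]; s^1: [6.80727]; s^0: [17.92]
First column: [1, 4.4, 6.80727, 17.92]. Sign changes = RHP roots = 0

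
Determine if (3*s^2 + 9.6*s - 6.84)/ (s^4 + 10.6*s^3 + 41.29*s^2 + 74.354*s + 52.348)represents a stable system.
Denominator: s^4 + 10.6*s^3 + 41.29*s^2 + 74.354*s + 52.348 = (s + 2)(s + 4.6)(s^2 + 4*s + 5.69). Poles: -2, -2 + 1.3j, -2 - 1.3j, -4.6. All Re(p)<0: Yes (stable)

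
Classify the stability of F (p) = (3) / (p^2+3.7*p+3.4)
Denominator: p^2 + 3.7*p + 3.4 = (p + 1.7)(p + 2). Poles: -1.7, -2. Stable (all poles in LHP)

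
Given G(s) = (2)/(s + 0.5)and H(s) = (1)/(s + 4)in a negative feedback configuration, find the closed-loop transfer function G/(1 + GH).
Closed-loop T = G/(1+GH).
Numerator: G_num * H_den = 2*s + 8.
Denominator: G_den * H_den + G_num * H_num = (s^2 + 4.5*s + 2) + (2) = s^2 + 4.5*s + 4.
T(s) = (2*s + 8)/(s^2 + 4.5*s + 4)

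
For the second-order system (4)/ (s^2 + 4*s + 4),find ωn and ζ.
Standard form: ωn²/(s²+2ζωn·s+ωn²).
const=4=ωn² → ωn=2, s coeff=4=2ζωn → ζ=1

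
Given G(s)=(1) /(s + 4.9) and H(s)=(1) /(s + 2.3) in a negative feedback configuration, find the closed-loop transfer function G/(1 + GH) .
Closed-loop T = G/(1+GH).
Numerator: G_num * H_den = s + 2.3.
Denominator: G_den * H_den + G_num * H_num = (s^2 + 7.2*s + 11.27) + (1) = s^2 + 7.2*s + 12.27.
T(s) = (s + 2.3)/(s^2 + 7.2*s + 12.27)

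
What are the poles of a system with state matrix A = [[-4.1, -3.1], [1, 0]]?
Eigenvalues solve det(λI - A) = 0.
Characteristic polynomial: λ^2 + 4.1*λ + 3.1 = 0.
Factor: (λ + 3.1)(λ + 1) = 0.
Roots: -1, -3.1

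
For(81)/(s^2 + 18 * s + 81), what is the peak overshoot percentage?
Standard form: ωn²/(s²+2ζωn·s+ωn²) → ωn = 9, ζ = 1.
ζ ≥ 1, so the response is non-oscillatory: peak overshoot = 0%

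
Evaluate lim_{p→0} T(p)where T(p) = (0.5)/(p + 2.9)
DC gain = T(0) = num(0)/den(0) = 0.5/2.9 = 0.1724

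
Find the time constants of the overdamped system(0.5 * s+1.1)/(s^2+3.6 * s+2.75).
Overdamped: real poles at -2.5, -1.1. τ = -1/pole → τ₁ = 0.4, τ₂ = 0.9091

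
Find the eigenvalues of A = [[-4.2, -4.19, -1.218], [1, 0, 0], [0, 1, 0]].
Eigenvalues solve det(λI - A) = 0.
Characteristic polynomial: λ^3 + 4.2*λ^2 + 4.19*λ + 1.218 = 0.
Factor: (λ + 0.7)(λ + 0.6)(λ + 2.9) = 0.
Roots: -0.6, -0.7, -2.9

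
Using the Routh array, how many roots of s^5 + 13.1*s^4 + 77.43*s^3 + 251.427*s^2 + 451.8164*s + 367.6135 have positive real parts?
Routh array:
s^5: [1, 77.43, 451.8164]; s^4: [13.1, 251.427, 367.6135]; s^3: [58.2371, 423.754]; s^2: [156.107, 367.6135]; s^1: [286.613]; s^0: [367.6135]
First column: [1, 13.1, 58.2371, 156.107, 286.613, 367.6135]. Sign changes = RHP roots = 0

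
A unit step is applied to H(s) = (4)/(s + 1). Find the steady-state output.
FVT: lim_{t→∞} y(t) = lim_{s→0} s*Y(s) where Y(s) = H(s)/s.
= lim_{s→0} H(s) = H(0) = num(0)/den(0) = 4/1 = 4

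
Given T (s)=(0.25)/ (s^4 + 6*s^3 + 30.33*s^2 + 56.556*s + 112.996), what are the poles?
Set denominator = 0: s^4 + 6*s^3 + 30.33*s^2 + 56.556*s + 112.996 = (s^2 + 1.6*s + 6.89)(s^2 + 4.4*s + 16.4) = 0 → Poles: -0.8 + 2.5j, -0.8 - 2.5j, -2.2 + 3.4j, -2.2 - 3.4j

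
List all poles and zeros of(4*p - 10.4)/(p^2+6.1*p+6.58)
Set denominator = 0: p^2 + 6.1*p + 6.58 = (p + 1.4)(p + 4.7) = 0 → Poles: -1.4, -4.7
Set numerator = 0: 4*p - 10.4 = 0 → Zeros: 2.6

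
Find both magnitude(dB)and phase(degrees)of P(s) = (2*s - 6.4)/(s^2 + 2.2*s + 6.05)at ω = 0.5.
Substitute s = j*0.5: P(j0.5) = -1.03357 + 0.368436j.
|P| = 20*log₁₀(sqrt(Re²+Im²)) = 0.81 dB.
∠P = atan2(Im, Re) = 160.38°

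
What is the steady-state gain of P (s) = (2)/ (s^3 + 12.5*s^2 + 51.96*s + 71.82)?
DC gain = P(0) = num(0)/den(0) = 2/71.82 = 0.02785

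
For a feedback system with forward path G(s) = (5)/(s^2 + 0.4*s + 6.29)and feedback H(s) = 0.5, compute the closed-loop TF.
Closed-loop T = G/(1+GH).
Numerator: G_num * H_den = 5.
Denominator: G_den * H_den + G_num * H_num = (s^2 + 0.4*s + 6.29) + (2.5) = s^2 + 0.4*s + 8.79.
T(s) = (5)/(s^2 + 0.4*s + 8.79)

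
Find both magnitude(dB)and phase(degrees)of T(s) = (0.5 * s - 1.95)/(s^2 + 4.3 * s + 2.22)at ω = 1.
Substitute s = j*1: T(j1) = -0.0114624 + 0.450236j.
|T| = 20*log₁₀(sqrt(Re²+Im²)) = -6.93 dB.
∠T = atan2(Im, Re) = 91.46°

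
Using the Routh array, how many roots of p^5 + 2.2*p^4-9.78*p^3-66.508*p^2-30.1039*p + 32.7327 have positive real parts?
Routh array:
p^5: [1, -9.78, -30.1039]; p^4: [2.2, -66.508, 32.7327]; p^3: [20.4509, -44.9824]; p^2: [-61.669, 32.7327]; p^1: [-34.1275]; p^0: [32.7327]
First column: [1, 2.2, 20.4509, -61.669, -34.1275, 32.7327]. Sign changes = RHP roots = 2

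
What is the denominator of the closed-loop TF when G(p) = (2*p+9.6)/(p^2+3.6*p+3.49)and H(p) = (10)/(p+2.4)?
Characteristic poly = G_den * H_den + G_num * H_num = (p^3 + 6*p^2 + 12.13*p + 8.376) + (20*p + 96) = p^3 + 6*p^2 + 32.13*p + 104.376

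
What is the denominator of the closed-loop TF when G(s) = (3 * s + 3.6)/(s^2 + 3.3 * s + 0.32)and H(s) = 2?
Characteristic poly = G_den * H_den + G_num * H_num = (s^2 + 3.3*s + 0.32) + (6*s + 7.2) = s^2 + 9.3*s + 7.52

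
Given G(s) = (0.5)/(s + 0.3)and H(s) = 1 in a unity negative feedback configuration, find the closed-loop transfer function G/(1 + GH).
Closed-loop T = G/(1+GH).
Numerator: G_num * H_den = 0.5.
Denominator: G_den * H_den + G_num * H_num = (s + 0.3) + (0.5) = s + 0.8.
T(s) = (0.5)/(s + 0.8)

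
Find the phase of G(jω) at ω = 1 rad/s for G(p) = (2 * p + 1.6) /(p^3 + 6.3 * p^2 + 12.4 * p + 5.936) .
Substitute p = j*1: G(j1) = 0.170783 - 0.145804j.
∠G(j1) = atan2(Im, Re) = atan2(-0.145804, 0.170783) = -40.49°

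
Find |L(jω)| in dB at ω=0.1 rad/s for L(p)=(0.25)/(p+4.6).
Substitute p = j*0.1: L(j0.1) = 0.0543222 - 0.00118092j.
|L(j0.1)| = sqrt(Re² + Im²) = 0.05433.
20*log₁₀(0.05433) = -25.30 dB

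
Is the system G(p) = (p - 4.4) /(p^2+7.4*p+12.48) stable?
Denominator: p^2 + 7.4*p + 12.48 = (p + 2.6)(p + 4.8). Poles: -2.6, -4.8. All Re(p)<0: Yes (stable)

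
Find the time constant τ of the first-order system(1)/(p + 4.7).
First-order system: τ = -1/pole. Pole = -4.7. τ = -1/(-4.7) = 0.2128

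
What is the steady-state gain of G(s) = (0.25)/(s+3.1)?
DC gain = G(0) = num(0)/den(0) = 0.25/3.1 = 0.08065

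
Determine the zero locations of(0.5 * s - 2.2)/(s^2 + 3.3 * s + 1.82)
Set numerator = 0: 0.5*s - 2.2 = 0 → Zeros: 4.4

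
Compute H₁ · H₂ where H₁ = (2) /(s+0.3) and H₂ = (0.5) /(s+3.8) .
Series: H = H₁ · H₂ = (n₁·n₂)/(d₁·d₂).
Num: n₁·n₂ = 1. Den: d₁·d₂ = s^2 + 4.1*s + 1.14.
H(s) = (1)/(s^2 + 4.1*s + 1.14)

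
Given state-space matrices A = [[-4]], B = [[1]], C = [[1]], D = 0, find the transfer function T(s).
T(s) = C(sI - A)⁻¹B + D.
Characteristic polynomial det(sI - A) = s + 4.
Numerator from C·adj(sI-A)·B + D·det(sI-A) = 1.
T(s) = (1)/(s + 4)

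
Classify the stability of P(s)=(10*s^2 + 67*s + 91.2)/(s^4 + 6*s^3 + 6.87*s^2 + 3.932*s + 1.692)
Denominator: s^4 + 6*s^3 + 6.87*s^2 + 3.932*s + 1.692 = (s + 0.9)(s + 4.7)(s^2 + 0.4*s + 0.4). Poles: -0.2 + 0.6j, -0.2 - 0.6j, -0.9, -4.7. Stable (all poles in LHP)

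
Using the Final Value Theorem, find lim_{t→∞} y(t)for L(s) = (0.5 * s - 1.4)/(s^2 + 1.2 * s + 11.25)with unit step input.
FVT: lim_{t→∞} y(t) = lim_{s→0} s*Y(s) where Y(s) = L(s)/s.
= lim_{s→0} L(s) = L(0) = num(0)/den(0) = -1.4/11.25 = -0.1244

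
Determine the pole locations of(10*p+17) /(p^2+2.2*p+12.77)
Set denominator = 0: p^2 + 2.2*p + 12.77 = 0 → Poles: -1.1 + 3.4j, -1.1 - 3.4j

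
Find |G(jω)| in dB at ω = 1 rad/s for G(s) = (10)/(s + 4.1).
Substitute s = j*1: G(j1) = 2.30208 - 0.561482j.
|G(j1)| = sqrt(Re² + Im²) = 2.37.
20*log₁₀(2.37) = 7.49 dB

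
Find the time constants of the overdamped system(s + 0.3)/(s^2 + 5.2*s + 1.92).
Overdamped: real poles at -4.8, -0.4. τ = -1/pole → τ₁ = 0.2083, τ₂ = 2.5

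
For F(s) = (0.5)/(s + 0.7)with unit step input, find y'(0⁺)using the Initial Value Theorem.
IVT: y'(0⁺) = lim_{s→∞} s²·Y(s) = lim_{s→∞} s·F(s).
deg(num) = 0, deg(den) = 1, relative degree = 1, so s·F(s) → (leading num)/(leading den) = 0.5/1 = 0.5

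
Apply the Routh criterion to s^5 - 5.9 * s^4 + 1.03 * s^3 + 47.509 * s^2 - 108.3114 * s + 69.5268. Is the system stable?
Routh array:
s^5: [1, 1.03, -108.3114]; s^4: [-5.9, 47.509, 69.5268]; s^3: [9.08237, -96.5272]; s^2: [-15.196, 69.5268]; s^1: [-54.9724]; s^0: [69.5268]
First column: [1, -5.9, 9.08237, -15.196, -54.9724, 69.5268]. Sign changes = 4.
No, unstable (4 RHP root(s))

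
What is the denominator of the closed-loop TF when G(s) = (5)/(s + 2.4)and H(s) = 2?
Characteristic poly = G_den * H_den + G_num * H_num = (s + 2.4) + (10) = s + 12.4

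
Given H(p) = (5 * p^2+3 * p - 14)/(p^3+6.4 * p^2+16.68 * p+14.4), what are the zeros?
Set numerator = 0: 5*p^2 + 3*p - 14 = 5*(p + 2)(p - 1.4) = 0 → Zeros: -2, 1.4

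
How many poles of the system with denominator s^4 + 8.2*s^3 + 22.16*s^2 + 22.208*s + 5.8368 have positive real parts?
s^4 + 8.2*s^3 + 22.16*s^2 + 22.208*s + 5.8368 = (s + 1.6)(s + 0.4)(s + 3.8)(s + 2.4). Poles: -0.4, -1.6, -2.4, -3.8. RHP poles (Re>0): 0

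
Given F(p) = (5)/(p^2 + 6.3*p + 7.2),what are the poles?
Set denominator = 0: p^2 + 6.3*p + 7.2 = (p + 1.5)(p + 4.8) = 0 → Poles: -1.5, -4.8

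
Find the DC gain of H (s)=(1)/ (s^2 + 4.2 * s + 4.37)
DC gain = H(0) = num(0)/den(0) = 1/4.37 = 0.2288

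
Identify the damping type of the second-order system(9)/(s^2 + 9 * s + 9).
Standard form: ωn²/(s²+2ζωn·s+ωn²) gives ωn=3, ζ=1.5.
Overdamped (ζ = 1.5 > 1)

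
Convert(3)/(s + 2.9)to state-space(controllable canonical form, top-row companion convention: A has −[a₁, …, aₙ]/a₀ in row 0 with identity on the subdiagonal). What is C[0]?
Reachable canonical form: C = numerator coefficients (right-aligned, zero-padded to length n).
num = 3, C = [[3]].
C[0] = 3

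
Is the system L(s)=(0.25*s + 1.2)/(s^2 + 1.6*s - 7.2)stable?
Denominator: s^2 + 1.6*s - 7.2 = (s - 2)(s + 3.6). Poles: -3.6, 2. All Re(p)<0: No (unstable)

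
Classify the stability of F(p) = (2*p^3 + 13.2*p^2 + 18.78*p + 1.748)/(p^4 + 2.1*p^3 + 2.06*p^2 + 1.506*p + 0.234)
Denominator: p^4 + 2.1*p^3 + 2.06*p^2 + 1.506*p + 0.234 = (p + 1.3)(p + 0.2)(p^2 + 0.6*p + 0.9). Poles: -0.2, -0.3 + 0.9j, -0.3 - 0.9j, -1.3. Stable (all poles in LHP)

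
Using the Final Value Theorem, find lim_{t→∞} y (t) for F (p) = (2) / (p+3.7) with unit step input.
FVT: lim_{t→∞} y(t) = lim_{p→0} p*Y(p) where Y(p) = F(p)/p.
= lim_{p→0} F(p) = F(0) = num(0)/den(0) = 2/3.7 = 0.5405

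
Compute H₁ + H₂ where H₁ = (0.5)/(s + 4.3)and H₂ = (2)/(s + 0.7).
Parallel: H = H₁ + H₂ = (n₁·d₂ + n₂·d₁)/(d₁·d₂).
n₁·d₂ = 0.5*s + 0.35. n₂·d₁ = 2*s + 8.6. Sum = 2.5*s + 8.95. d₁·d₂ = s^2 + 5*s + 3.01.
H(s) = (2.5*s + 8.95)/(s^2 + 5*s + 3.01)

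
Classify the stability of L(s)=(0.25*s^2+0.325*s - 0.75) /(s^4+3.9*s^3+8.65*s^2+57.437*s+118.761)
Denominator: s^4 + 3.9*s^3 + 8.65*s^2 + 57.437*s + 118.761 = (s + 3.1)(s + 3)(s^2 - 2.2*s + 12.77). Poles: -3, -3.1, 1.1 + 3.4j, 1.1 - 3.4j. Unstable (2 pole(s) in RHP)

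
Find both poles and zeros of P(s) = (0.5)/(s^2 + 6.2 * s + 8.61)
Set denominator = 0: s^2 + 6.2*s + 8.61 = (s + 2.1)(s + 4.1) = 0 → Poles: -2.1, -4.1
Numerator is a nonzero constant (0.5) → Zeros: none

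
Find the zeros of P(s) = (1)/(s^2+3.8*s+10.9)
Numerator is a nonzero constant (1) → Zeros: none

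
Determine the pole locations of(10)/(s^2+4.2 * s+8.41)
Set denominator = 0: s^2 + 4.2*s + 8.41 = 0 → Poles: -2.1 + 2j, -2.1 - 2j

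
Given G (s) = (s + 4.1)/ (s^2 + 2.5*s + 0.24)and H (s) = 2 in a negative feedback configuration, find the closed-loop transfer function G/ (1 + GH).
Closed-loop T = G/(1+GH).
Numerator: G_num * H_den = s + 4.1.
Denominator: G_den * H_den + G_num * H_num = (s^2 + 2.5*s + 0.24) + (2*s + 8.2) = s^2 + 4.5*s + 8.44.
T(s) = (s + 4.1)/(s^2 + 4.5*s + 8.44)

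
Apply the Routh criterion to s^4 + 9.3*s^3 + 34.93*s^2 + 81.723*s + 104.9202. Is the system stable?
Routh array:
s^4: [1, 34.93, 104.9202]; s^3: [9.3, 81.723]; s^2: [26.1426, 104.9202]; s^1: [44.3985]; s^0: [104.9202]
First column: [1, 9.3, 26.1426, 44.3985, 104.9202]. Sign changes = 0.
Yes, stable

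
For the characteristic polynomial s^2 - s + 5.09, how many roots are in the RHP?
Poles: 0.5 + 2.2j, 0.5 - 2.2j. RHP poles (Re>0): 2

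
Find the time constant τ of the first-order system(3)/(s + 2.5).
First-order system: τ = -1/pole. Pole = -2.5. τ = -1/(-2.5) = 0.4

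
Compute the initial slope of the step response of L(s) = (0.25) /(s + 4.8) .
IVT: y'(0⁺) = lim_{s→∞} s²·Y(s) = lim_{s→∞} s·L(s).
deg(num) = 0, deg(den) = 1, relative degree = 1, so s·L(s) → (leading num)/(leading den) = 0.25/1 = 0.25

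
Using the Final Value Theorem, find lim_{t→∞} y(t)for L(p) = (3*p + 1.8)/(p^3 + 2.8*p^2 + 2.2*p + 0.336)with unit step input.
FVT: lim_{t→∞} y(t) = lim_{p→0} p*Y(p) where Y(p) = L(p)/p.
= lim_{p→0} L(p) = L(0) = num(0)/den(0) = 1.8/0.336 = 5.357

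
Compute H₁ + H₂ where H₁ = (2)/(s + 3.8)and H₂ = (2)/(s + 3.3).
Parallel: H = H₁ + H₂ = (n₁·d₂ + n₂·d₁)/(d₁·d₂).
n₁·d₂ = 2*s + 6.6. n₂·d₁ = 2*s + 7.6. Sum = 4*s + 14.2. d₁·d₂ = s^2 + 7.1*s + 12.54.
H(s) = (4*s + 14.2)/(s^2 + 7.1*s + 12.54)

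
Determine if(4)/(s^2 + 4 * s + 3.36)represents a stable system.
Denominator: s^2 + 4*s + 3.36 = (s + 1.2)(s + 2.8). Poles: -1.2, -2.8. All Re(p)<0: Yes (stable)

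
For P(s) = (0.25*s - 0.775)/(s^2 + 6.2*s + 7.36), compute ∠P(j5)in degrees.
Substitute s = j*5: P(j5) = 0.041206 + 0.00155247j.
∠P(j5) = atan2(Im, Re) = atan2(0.00155247, 0.041206) = 2.16°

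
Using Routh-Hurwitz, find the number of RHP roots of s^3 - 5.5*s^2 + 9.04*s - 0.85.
Routh array:
s^3: [1, 9.04]; s^2: [-5.5, -0.85]; s^1: [8.88545]; s^0: [-0.85]
First column: [1, -5.5, 8.88545, -0.85]. Sign changes = RHP roots = 3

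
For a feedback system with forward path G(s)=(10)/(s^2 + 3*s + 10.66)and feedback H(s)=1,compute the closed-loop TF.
Closed-loop T = G/(1+GH).
Numerator: G_num * H_den = 10.
Denominator: G_den * H_den + G_num * H_num = (s^2 + 3*s + 10.66) + (10) = s^2 + 3*s + 20.66.
T(s) = (10)/(s^2 + 3*s + 20.66)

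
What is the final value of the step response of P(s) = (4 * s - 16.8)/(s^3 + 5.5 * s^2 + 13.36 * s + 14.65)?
FVT: lim_{t→∞} y(t) = lim_{s→0} s*Y(s) where Y(s) = P(s)/s.
= lim_{s→0} P(s) = P(0) = num(0)/den(0) = -16.8/14.65 = -1.147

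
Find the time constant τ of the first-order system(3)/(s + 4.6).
First-order system: τ = -1/pole. Pole = -4.6. τ = -1/(-4.6) = 0.2174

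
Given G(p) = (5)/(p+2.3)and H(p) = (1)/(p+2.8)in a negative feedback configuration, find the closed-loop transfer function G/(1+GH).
Closed-loop T = G/(1+GH).
Numerator: G_num * H_den = 5*p + 14.
Denominator: G_den * H_den + G_num * H_num = (p^2 + 5.1*p + 6.44) + (5) = p^2 + 5.1*p + 11.44.
T(p) = (5*p + 14)/(p^2 + 5.1*p + 11.44)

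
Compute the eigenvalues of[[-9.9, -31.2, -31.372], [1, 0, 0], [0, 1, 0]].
Eigenvalues solve det(λI - A) = 0.
Characteristic polynomial: λ^3 + 9.9*λ^2 + 31.2*λ + 31.372 = 0.
Factor: (λ + 4.6)(λ + 2.2)(λ + 3.1) = 0.
Roots: -2.2, -3.1, -4.6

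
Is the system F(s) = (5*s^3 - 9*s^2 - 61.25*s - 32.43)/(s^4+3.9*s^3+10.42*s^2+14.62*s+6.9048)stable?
Denominator: s^4 + 3.9*s^3 + 10.42*s^2 + 14.62*s + 6.9048 = (s + 1.4)(s + 0.9)(s^2 + 1.6*s + 5.48). Poles: -0.8 + 2.2j, -0.8 - 2.2j, -0.9, -1.4. All Re(p)<0: Yes (stable)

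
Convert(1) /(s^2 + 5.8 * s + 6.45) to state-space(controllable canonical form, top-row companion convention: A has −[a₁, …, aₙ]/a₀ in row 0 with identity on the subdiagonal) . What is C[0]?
Reachable canonical form: C = numerator coefficients (right-aligned, zero-padded to length n).
num = 1, C = [[0, 1]].
C[0] = 0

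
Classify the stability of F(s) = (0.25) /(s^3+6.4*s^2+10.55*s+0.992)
Denominator: s^3 + 6.4*s^2 + 10.55*s + 0.992 = (s + 3.2)(s + 3.1)(s + 0.1). Poles: -0.1, -3.1, -3.2. Stable (all poles in LHP)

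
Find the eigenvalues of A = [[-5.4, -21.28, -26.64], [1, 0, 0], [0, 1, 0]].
Eigenvalues solve det(λI - A) = 0.
Characteristic polynomial: λ^3 + 5.4*λ^2 + 21.28*λ + 26.64 = 0.
Factor: (λ + 1.8)(λ^2 + 3.6*λ + 14.8) = 0.
Roots: -1.8, -1.8 + 3.4j, -1.8 - 3.4j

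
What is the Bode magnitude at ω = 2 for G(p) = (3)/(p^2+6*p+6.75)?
Substitute p = j*2: G(j2) = 0.054433 - 0.237526j.
|G(j2)| = sqrt(Re² + Im²) = 0.2437.
20*log₁₀(0.2437) = -12.26 dB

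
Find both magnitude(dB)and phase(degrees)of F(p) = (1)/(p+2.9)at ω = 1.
Substitute p = j*1: F(j1) = 0.308183 - 0.10627j.
|F| = 20*log₁₀(sqrt(Re²+Im²)) = -9.74 dB.
∠F = atan2(Im, Re) = -19.03°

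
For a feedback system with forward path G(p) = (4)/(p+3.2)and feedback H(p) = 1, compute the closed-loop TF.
Closed-loop T = G/(1+GH).
Numerator: G_num * H_den = 4.
Denominator: G_den * H_den + G_num * H_num = (p + 3.2) + (4) = p + 7.2.
T(p) = (4)/(p + 7.2)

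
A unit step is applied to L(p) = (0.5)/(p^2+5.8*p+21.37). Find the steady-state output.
FVT: lim_{t→∞} y(t) = lim_{p→0} p*Y(p) where Y(p) = L(p)/p.
= lim_{p→0} L(p) = L(0) = num(0)/den(0) = 0.5/21.37 = 0.0234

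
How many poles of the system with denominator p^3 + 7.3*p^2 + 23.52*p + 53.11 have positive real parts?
p^3 + 7.3*p^2 + 23.52*p + 53.11 = (p + 4.7)(p^2 + 2.6*p + 11.3). Poles: -1.3 + 3.1j, -1.3 - 3.1j, -4.7. RHP poles (Re>0): 0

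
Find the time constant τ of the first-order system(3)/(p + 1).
First-order system: τ = -1/pole. Pole = -1. τ = -1/(-1) = 1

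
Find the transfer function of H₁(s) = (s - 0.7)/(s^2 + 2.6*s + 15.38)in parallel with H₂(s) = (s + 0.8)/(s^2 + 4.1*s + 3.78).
Parallel: H = H₁ + H₂ = (n₁·d₂ + n₂·d₁)/(d₁·d₂).
n₁·d₂ = s^3 + 3.4*s^2 + 0.91*s - 2.646. n₂·d₁ = s^3 + 3.4*s^2 + 17.46*s + 12.304. Sum = 2*s^3 + 6.8*s^2 + 18.37*s + 9.658. d₁·d₂ = s^4 + 6.7*s^3 + 29.82*s^2 + 72.886*s + 58.1364.
H(s) = (2*s^3 + 6.8*s^2 + 18.37*s + 9.658)/(s^4 + 6.7*s^3 + 29.82*s^2 + 72.886*s + 58.1364)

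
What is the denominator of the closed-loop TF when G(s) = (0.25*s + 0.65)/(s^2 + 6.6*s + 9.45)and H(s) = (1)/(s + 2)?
Characteristic poly = G_den * H_den + G_num * H_num = (s^3 + 8.6*s^2 + 22.65*s + 18.9) + (0.25*s + 0.65) = s^3 + 8.6*s^2 + 22.9*s + 19.55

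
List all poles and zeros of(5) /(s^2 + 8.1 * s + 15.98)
Set denominator = 0: s^2 + 8.1*s + 15.98 = (s + 3.4)(s + 4.7) = 0 → Poles: -3.4, -4.7
Numerator is a nonzero constant (5) → Zeros: none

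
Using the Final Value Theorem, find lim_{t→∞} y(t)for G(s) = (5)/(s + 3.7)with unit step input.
FVT: lim_{t→∞} y(t) = lim_{s→0} s*Y(s) where Y(s) = G(s)/s.
= lim_{s→0} G(s) = G(0) = num(0)/den(0) = 5/3.7 = 1.351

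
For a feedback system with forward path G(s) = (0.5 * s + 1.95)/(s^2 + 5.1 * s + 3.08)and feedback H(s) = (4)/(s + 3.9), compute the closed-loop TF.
Closed-loop T = G/(1+GH).
Numerator: G_num * H_den = 0.5*s^2 + 3.9*s + 7.605.
Denominator: G_den * H_den + G_num * H_num = (s^3 + 9*s^2 + 22.97*s + 12.012) + (2*s + 7.8) = s^3 + 9*s^2 + 24.97*s + 19.812.
T(s) = (0.5*s^2 + 3.9*s + 7.605)/(s^3 + 9*s^2 + 24.97*s + 19.812)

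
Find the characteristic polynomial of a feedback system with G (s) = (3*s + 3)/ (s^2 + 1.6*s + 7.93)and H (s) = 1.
Characteristic poly = G_den * H_den + G_num * H_num = (s^2 + 1.6*s + 7.93) + (3*s + 3) = s^2 + 4.6*s + 10.93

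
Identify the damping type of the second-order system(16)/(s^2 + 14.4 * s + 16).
Standard form: ωn²/(s²+2ζωn·s+ωn²) gives ωn=4, ζ=1.8.
Overdamped (ζ = 1.8 > 1)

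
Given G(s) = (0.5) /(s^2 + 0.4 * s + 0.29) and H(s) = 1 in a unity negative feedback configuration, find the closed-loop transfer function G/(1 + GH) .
Closed-loop T = G/(1+GH).
Numerator: G_num * H_den = 0.5.
Denominator: G_den * H_den + G_num * H_num = (s^2 + 0.4*s + 0.29) + (0.5) = s^2 + 0.4*s + 0.79.
T(s) = (0.5)/(s^2 + 0.4*s + 0.79)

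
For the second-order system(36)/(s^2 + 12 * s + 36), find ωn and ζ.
Standard form: ωn²/(s²+2ζωn·s+ωn²).
const=36=ωn² → ωn=6, s coeff=12=2ζωn → ζ=1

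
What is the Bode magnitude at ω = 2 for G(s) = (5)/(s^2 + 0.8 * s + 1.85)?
Substitute s = j*2: G(j2) = -1.49669 - 1.11382j.
|G(j2)| = sqrt(Re² + Im²) = 1.866.
20*log₁₀(1.866) = 5.42 dB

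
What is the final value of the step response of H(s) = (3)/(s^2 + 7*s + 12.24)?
FVT: lim_{t→∞} y(t) = lim_{s→0} s*Y(s) where Y(s) = H(s)/s.
= lim_{s→0} H(s) = H(0) = num(0)/den(0) = 3/12.24 = 0.2451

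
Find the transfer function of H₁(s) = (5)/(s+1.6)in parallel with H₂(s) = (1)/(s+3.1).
Parallel: H = H₁ + H₂ = (n₁·d₂ + n₂·d₁)/(d₁·d₂).
n₁·d₂ = 5*s + 15.5. n₂·d₁ = s + 1.6. Sum = 6*s + 17.1. d₁·d₂ = s^2 + 4.7*s + 4.96.
H(s) = (6*s + 17.1)/(s^2 + 4.7*s + 4.96)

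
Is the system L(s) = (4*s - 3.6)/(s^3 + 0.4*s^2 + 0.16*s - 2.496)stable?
Denominator: s^3 + 0.4*s^2 + 0.16*s - 2.496 = (s - 1.2)(s^2 + 1.6*s + 2.08). Poles: -0.8 + 1.2j, -0.8 - 1.2j, 1.2. All Re(p)<0: No (unstable)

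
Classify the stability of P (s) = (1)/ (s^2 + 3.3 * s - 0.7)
Denominator: s^2 + 3.3*s - 0.7 = (s - 0.2)(s + 3.5). Poles: -3.5, 0.2. Unstable (1 pole(s) in RHP)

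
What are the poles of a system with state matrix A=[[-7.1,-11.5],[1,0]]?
Eigenvalues solve det(λI - A) = 0.
Characteristic polynomial: λ^2 + 7.1*λ + 11.5 = 0.
Factor: (λ + 2.5)(λ + 4.6) = 0.
Roots: -2.5, -4.6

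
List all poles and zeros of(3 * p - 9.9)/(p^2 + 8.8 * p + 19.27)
Set denominator = 0: p^2 + 8.8*p + 19.27 = (p + 4.1)(p + 4.7) = 0 → Poles: -4.1, -4.7
Set numerator = 0: 3*p - 9.9 = 0 → Zeros: 3.3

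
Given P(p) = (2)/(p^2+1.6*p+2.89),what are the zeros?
Numerator is a nonzero constant (2) → Zeros: none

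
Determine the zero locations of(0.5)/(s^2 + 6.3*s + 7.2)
Numerator is a nonzero constant (0.5) → Zeros: none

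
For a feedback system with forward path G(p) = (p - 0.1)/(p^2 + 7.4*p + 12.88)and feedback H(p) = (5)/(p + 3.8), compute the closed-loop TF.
Closed-loop T = G/(1+GH).
Numerator: G_num * H_den = p^2 + 3.7*p - 0.38.
Denominator: G_den * H_den + G_num * H_num = (p^3 + 11.2*p^2 + 41*p + 48.944) + (5*p - 0.5) = p^3 + 11.2*p^2 + 46*p + 48.444.
T(p) = (p^2 + 3.7*p - 0.38)/(p^3 + 11.2*p^2 + 46*p + 48.444)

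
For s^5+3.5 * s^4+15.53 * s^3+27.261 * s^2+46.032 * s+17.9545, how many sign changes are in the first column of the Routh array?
Routh array:
s^5: [1, 15.53, 46.032]; s^4: [3.5, 27.261, 17.9545]; s^3: [7.74114, 40.9021]; s^2: [8.76793, 17.9545]; s^1: [25.0502]; s^0: [17.9545]
First column: [1, 3.5, 7.74114, 8.76793, 25.0502, 17.9545]. Sign changes = 0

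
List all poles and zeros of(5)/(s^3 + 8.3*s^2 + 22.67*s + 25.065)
Set denominator = 0: s^3 + 8.3*s^2 + 22.67*s + 25.065 = (s + 4.5)(s^2 + 3.8*s + 5.57) = 0 → Poles: -1.9 + 1.4j, -1.9 - 1.4j, -4.5
Numerator is a nonzero constant (5) → Zeros: none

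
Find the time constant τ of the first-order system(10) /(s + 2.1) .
First-order system: τ = -1/pole. Pole = -2.1. τ = -1/(-2.1) = 0.4762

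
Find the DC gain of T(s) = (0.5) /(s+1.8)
DC gain = T(0) = num(0)/den(0) = 0.5/1.8 = 0.2778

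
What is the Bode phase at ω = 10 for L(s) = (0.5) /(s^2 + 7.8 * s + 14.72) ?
Substitute s = j*10: L(j10) = -0.00319241 - 0.00291989j.
∠L(j10) = atan2(Im, Re) = atan2(-0.00291989, -0.00319241) = -137.55°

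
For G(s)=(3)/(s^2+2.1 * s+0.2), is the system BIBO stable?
Denominator: s^2 + 2.1*s + 0.2 = (s + 0.1)(s + 2). Poles: -0.1, -2. All Re(p)<0: Yes (stable)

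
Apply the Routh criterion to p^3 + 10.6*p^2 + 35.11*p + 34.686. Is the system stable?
Routh array:
p^3: [1, 35.11]; p^2: [10.6, 34.686]; p^1: [31.8377]; p^0: [34.686]
First column: [1, 10.6, 31.8377, 34.686]. Sign changes = 0.
Yes, stable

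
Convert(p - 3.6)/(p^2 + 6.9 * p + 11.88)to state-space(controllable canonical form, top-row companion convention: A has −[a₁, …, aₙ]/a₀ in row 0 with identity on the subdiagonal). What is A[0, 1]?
Reachable canonical form for den = p^2 + 6.9*p + 11.88: top row of A = -[a₁,a₂,...,aₙ]/a₀, ones on the subdiagonal, zeros elsewhere.
A = [[-6.9, -11.88], [1, 0]].
A[0,1] = -11.88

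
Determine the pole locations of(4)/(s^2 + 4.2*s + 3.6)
Set denominator = 0: s^2 + 4.2*s + 3.6 = (s + 3)(s + 1.2) = 0 → Poles: -1.2, -3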